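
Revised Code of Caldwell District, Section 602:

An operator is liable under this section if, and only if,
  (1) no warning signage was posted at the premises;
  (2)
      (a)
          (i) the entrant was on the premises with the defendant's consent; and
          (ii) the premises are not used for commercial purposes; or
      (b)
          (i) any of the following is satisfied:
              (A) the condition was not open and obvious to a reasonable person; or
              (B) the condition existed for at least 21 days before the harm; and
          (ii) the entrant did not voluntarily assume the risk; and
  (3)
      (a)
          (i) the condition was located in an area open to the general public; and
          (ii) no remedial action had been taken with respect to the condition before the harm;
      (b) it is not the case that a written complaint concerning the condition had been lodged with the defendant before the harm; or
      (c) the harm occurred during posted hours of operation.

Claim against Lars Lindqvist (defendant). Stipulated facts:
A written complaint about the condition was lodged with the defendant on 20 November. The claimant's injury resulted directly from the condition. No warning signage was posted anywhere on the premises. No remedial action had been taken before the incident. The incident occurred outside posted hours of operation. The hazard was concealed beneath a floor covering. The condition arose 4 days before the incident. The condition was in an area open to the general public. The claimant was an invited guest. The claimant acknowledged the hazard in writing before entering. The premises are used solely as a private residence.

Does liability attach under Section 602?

Yes — liable.

(1) no signage posted — holds.
(i) consent to enter — satisfied.
(ii) not (commercial use) — met.
(a): T AND T → true.
(A) not open/obvious — holds.
(B) condition ≥21 days old — not met.
(i): T OR F → true.
(ii) no assumed risk — not satisfied.
(b) = T AND F = false.
(2) = T OR F = true.
(i) public area — met.
(ii) no remedial action — holds.
(a): T AND T → true.
(b) not (complaint lodged) — not met.
(c) during posted hours — fails.
So (3) is satisfied (T OR F OR F).
Overall = T AND T AND T = true.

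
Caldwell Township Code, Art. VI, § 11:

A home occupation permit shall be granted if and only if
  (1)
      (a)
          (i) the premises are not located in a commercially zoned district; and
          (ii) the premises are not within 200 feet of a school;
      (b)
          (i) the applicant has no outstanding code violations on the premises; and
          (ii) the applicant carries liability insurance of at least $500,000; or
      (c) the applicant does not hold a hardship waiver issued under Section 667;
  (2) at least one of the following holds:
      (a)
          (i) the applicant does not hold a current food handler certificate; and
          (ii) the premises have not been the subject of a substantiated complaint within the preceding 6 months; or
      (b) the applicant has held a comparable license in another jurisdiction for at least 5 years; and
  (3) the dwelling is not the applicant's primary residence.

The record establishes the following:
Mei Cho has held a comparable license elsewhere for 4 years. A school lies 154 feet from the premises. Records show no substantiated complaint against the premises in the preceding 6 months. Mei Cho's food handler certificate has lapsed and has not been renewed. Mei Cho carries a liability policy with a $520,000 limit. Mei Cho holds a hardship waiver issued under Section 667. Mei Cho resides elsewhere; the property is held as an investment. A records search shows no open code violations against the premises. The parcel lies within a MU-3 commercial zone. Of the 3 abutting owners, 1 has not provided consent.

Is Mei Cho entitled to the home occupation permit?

Yes — granted.

(i) not (commercially zoned) — not met.
(ii) ≥200 ft from school — not met.
(a) = F AND F = false.
(i) no code violations — satisfied.
(ii) insurance ≥ $500,000 — satisfied.
(b) = T AND T = true.
(c) not (hardship waiver) — fails.
(1): F OR T OR F → true.
(i) not (food handler cert.) — holds.
(ii) no complaint in 6 mo. — met.
So (a) is satisfied (T AND T).
(b) prior license ≥ 5 yr — fails.
(2): T OR F → true.
(3) not (primary residence) — satisfied.
Overall: T AND T AND T → true.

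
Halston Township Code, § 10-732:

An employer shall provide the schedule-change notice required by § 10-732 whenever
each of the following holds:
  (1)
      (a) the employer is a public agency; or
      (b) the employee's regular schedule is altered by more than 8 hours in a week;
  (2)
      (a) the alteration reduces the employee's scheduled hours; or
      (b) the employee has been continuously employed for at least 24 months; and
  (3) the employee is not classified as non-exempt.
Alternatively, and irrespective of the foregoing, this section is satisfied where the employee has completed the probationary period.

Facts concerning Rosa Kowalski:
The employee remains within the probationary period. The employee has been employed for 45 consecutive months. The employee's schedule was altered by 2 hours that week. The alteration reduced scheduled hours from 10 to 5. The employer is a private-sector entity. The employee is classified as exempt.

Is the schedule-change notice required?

No — not required.

(a) public agency — not met.
(b) schedule shift > 8h — not satisfied.
(1): F OR F → false.
(a) hours reduced — met.
(b) tenure ≥ 24 mo. — holds.
So (2) is satisfied (T OR T).
(3) not (non-exempt) — holds.
Overall = F AND T AND T = false.
Exception (past probation) — not satisfied.
Result: main false OR exception false → false.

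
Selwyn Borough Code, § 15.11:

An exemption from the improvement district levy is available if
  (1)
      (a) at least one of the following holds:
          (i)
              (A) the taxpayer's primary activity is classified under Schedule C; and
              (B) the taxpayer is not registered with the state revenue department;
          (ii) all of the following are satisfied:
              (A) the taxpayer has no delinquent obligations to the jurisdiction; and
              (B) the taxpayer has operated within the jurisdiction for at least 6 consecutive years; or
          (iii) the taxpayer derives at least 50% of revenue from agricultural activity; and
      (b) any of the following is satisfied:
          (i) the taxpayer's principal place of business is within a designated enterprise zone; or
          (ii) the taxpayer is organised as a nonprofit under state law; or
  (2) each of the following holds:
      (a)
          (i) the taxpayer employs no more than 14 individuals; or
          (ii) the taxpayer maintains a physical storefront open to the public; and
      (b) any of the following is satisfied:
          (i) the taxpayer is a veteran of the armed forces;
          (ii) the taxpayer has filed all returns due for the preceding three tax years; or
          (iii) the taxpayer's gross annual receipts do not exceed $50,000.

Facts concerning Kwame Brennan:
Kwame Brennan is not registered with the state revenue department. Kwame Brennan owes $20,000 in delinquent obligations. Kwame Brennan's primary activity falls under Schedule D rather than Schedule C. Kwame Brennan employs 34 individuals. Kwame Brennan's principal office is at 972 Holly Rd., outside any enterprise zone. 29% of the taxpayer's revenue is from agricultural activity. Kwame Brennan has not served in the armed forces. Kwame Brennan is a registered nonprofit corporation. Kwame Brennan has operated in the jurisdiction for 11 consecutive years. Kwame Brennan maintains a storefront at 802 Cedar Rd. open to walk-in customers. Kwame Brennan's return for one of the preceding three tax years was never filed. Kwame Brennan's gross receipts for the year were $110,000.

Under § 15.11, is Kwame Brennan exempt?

No — not exempt.

(A) Schedule C activity — not met.
(B) not (state-registered) — met.
(i) = F AND T = false.
(A) no delinquency — not satisfied.
(B) ≥ 6 yrs in jurisdiction — met.
(ii) = F AND T = false.
(iii) ≥50% agricultural — not satisfied.
(a) = F OR F OR F = false.
(i) in enterprise zone — fails.
(ii) nonprofit — holds.
(b) = F OR T = true.
(1) = F AND T = false.
(i) ≤ 14 employees — not met.
(ii) has storefront — satisfied.
(a) = F OR T = true.
(i) veteran — not satisfied.
(ii) returns current — fails.
(iii) receipts ≤ $50,000 — not satisfied.
(b) = F OR F OR F = false.
(2) = T AND F = false.
Overall: F OR F → false.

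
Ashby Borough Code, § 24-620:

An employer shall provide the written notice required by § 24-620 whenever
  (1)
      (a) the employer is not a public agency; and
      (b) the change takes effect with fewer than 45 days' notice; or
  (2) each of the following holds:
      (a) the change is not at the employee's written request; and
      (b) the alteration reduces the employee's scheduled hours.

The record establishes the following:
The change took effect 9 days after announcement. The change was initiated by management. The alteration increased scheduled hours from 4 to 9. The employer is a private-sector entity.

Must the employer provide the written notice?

Yes — required.

(a) not (public agency) — met.
(b) < 45 days' notice — satisfied.
(1) = T AND T = true.
(a) not employee-requested — met.
(b) hours reduced — fails.
(2): T AND F → false.
Overall = T OR F = true.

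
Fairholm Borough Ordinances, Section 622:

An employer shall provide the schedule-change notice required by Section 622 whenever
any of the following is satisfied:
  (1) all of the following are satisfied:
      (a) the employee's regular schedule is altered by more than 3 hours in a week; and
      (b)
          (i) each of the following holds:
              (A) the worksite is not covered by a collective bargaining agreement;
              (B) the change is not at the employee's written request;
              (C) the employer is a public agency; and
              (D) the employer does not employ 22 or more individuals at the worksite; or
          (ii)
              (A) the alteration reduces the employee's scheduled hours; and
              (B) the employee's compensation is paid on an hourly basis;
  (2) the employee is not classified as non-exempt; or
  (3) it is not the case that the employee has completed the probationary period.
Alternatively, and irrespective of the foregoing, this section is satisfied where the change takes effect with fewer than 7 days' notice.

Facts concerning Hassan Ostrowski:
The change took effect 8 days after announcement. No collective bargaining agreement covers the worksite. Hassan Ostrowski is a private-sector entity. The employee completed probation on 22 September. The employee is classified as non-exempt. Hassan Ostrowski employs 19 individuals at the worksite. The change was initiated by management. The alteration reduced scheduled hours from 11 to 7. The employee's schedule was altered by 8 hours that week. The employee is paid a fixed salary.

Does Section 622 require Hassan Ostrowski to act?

(a) schedule shift > 3h — satisfied.
(A) no CBA — satisfied.
(B) not employee-requested — satisfied.
(C) public agency — fails.
(D) not (≥ 22 at site) — met.
(i): T AND T AND F AND T → false.
(A) hours reduced — holds.
(B) hourly-paid — not satisfied.
So (ii) is not satisfied (T AND F).
So (b) is not satisfied (F OR F).
So (1) is not satisfied (T AND F).
(2) not (non-exempt) — fails.
(3) not (past probation) — fails.
Overall = F OR F OR F = false.
Exception (< 7 days' notice) — not satisfied.
Result: main false OR exception false → false.

No — not required.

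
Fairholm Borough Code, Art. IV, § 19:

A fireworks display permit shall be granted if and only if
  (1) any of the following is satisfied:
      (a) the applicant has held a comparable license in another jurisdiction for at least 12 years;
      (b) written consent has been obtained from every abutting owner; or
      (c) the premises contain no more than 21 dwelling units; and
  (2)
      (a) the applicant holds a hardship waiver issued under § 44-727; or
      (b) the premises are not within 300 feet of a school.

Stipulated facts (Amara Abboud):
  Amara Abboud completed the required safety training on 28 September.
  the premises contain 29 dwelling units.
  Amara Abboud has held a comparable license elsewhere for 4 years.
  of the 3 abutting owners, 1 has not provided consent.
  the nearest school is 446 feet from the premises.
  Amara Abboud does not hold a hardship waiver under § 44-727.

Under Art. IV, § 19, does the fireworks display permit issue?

No — denied.

(a) prior license ≥ 12 yr — not met.
(b) all abutters consent — not met.
(c) ≤ 21 units — not met.
(1): F OR F OR F → false.
(a) hardship waiver — fails.
(b) ≥300 ft from school — holds.
(2): F OR T → true.
Overall: F AND T → false.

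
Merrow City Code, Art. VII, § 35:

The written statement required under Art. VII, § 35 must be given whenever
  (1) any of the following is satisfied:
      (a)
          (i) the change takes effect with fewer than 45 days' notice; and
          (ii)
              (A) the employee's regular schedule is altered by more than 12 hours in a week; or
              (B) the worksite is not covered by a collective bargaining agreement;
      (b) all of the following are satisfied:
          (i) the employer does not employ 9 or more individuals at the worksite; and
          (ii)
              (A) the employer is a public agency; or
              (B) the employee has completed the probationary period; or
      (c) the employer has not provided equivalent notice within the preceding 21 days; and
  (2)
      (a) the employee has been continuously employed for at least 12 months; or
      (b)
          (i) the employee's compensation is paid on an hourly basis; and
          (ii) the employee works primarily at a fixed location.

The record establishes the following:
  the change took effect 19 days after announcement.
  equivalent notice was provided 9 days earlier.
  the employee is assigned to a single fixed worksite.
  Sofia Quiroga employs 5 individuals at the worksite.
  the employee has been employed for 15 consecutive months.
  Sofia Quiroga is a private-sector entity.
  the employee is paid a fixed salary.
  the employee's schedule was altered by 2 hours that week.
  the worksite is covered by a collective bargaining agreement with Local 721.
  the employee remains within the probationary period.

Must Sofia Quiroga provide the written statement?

No — not required.

(i) < 45 days' notice — holds.
(A) schedule shift > 12h — not satisfied.
(B) no CBA — fails.
(ii) = F OR F = false.
(a) = T AND F = false.
(i) not (≥ 9 at site) — met.
(A) public agency — not satisfied.
(B) past probation — not satisfied.
(ii): F OR F → false.
So (b) is not satisfied (T AND F).
(c) no recent notice — fails.
So (1) is not satisfied (F OR F OR F).
(a) tenure ≥ 12 mo. — holds.
(i) hourly-paid — fails.
(ii) fixed location — satisfied.
(b) = F AND T = false.
So (2) is satisfied (T OR F).
Overall = F AND T = false.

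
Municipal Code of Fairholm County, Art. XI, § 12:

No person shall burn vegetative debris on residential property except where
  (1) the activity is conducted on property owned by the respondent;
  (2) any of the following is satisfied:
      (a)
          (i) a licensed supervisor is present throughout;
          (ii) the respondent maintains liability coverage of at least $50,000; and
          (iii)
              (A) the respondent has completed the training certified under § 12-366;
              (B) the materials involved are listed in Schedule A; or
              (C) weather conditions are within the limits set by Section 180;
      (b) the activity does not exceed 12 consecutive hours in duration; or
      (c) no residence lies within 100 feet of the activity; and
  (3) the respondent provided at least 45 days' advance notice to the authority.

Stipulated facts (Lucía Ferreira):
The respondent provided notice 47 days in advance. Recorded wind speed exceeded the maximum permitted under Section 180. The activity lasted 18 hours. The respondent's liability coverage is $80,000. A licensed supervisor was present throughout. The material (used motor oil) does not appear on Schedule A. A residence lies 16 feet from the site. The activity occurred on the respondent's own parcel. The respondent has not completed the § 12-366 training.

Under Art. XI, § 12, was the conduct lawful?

No — unlawful.

(1) own property — met.
(i) supervisor present — satisfied.
(ii) coverage ≥ $50,000 — holds.
(A) training certified — not satisfied.
(B) Schedule A material — not satisfied.
(C) weather ok — not satisfied.
(iii): F OR F OR F → false.
So (a) is not satisfied (T AND T AND F).
(b) ≤ 12 hrs duration — fails.
(c) no residence in 100 ft — not met.
So (2) is not satisfied (F OR F OR F).
(3) ≥45 days' notice — holds.
Overall = T AND F AND T = false.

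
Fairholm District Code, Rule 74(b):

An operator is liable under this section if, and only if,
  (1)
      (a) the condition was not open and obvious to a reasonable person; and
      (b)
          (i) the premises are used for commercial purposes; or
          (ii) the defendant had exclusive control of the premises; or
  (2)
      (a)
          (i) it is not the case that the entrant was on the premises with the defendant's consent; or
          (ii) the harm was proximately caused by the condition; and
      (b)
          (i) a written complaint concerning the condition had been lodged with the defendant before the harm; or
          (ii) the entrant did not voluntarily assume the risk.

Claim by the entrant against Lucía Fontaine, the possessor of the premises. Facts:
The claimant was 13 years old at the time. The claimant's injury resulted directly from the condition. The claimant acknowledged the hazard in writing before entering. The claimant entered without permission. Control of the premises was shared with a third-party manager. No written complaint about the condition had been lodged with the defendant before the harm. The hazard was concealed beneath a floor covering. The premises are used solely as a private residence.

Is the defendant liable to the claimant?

(a) not open/obvious — holds.
(i) commercial use — not met.
(ii) exclusive control — not met.
(b) = F OR F = false.
(1): T AND F → false.
(i) not (consent to enter) — met.
(ii) proximate cause — met.
(a): T OR T → true.
(i) complaint lodged — not met.
(ii) no assumed risk — fails.
(b): F OR F → false.
So (2) is not satisfied (T AND F).
So Overall is not satisfied (F OR F).

No — not liable.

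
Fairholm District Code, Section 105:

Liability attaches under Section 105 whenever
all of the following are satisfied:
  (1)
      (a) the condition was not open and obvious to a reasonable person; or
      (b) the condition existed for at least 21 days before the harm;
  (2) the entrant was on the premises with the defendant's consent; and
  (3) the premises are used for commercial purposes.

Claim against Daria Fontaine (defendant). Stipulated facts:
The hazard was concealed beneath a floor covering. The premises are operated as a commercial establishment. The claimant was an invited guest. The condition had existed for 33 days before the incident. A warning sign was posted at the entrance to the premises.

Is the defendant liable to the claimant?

(a) not open/obvious — satisfied.
(b) condition ≥21 days old — holds.
So (1) is satisfied (T OR T).
(2) consent to enter — satisfied.
(3) commercial use — satisfied.
Overall = T AND T AND T = true.

Yes — liable.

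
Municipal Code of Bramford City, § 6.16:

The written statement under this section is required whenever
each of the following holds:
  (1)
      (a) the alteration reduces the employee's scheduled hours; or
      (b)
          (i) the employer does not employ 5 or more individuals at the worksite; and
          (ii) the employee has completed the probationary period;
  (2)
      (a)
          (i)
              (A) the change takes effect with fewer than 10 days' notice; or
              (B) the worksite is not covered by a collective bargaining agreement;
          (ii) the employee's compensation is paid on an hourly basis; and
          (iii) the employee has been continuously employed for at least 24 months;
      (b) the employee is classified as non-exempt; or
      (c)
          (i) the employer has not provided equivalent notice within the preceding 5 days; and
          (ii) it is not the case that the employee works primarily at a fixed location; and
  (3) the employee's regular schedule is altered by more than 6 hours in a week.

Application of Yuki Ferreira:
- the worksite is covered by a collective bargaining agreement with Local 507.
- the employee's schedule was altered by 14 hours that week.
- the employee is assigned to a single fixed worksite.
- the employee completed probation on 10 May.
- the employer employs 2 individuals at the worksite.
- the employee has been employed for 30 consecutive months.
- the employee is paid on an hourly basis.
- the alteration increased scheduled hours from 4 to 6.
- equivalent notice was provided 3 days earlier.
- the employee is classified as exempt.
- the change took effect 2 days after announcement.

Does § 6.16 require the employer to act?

Yes — required.

(a) hours reduced — not satisfied.
(i) not (≥ 5 at site) — satisfied.
(ii) past probation — met.
(b) = T AND T = true.
(1) = F OR T = true.
(A) < 10 days' notice — met.
(B) no CBA — fails.
(i) = T OR F = true.
(ii) hourly-paid — satisfied.
(iii) tenure ≥ 24 mo. — holds.
(a): T AND T AND T → true.
(b) non-exempt — not met.
(i) no recent notice — not satisfied.
(ii) not (fixed location) — not satisfied.
So (c) is not satisfied (F AND F).
(2) = T OR F OR F = true.
(3) schedule shift > 6h — met.
Overall: T AND T AND T → true.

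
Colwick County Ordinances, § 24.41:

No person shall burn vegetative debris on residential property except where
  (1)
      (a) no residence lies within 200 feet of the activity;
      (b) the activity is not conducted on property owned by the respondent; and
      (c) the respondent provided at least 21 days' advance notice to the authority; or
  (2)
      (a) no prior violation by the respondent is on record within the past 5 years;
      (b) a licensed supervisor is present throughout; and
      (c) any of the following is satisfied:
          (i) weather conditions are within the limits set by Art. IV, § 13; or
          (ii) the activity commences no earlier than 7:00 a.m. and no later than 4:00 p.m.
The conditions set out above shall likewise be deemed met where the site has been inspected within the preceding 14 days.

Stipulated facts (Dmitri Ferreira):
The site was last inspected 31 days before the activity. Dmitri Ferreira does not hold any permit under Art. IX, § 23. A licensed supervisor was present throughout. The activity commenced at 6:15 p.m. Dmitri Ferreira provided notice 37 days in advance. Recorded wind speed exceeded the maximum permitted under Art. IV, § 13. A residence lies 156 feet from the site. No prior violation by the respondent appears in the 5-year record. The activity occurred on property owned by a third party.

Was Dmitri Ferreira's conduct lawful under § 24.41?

(a) no residence in 200 ft — fails.
(b) not (own property) — satisfied.
(c) ≥21 days' notice — holds.
(1) = F AND T AND T = false.
(a) no prior violation — holds.
(b) supervisor present — met.
(i) weather ok — not met.
(ii) start within hours — not met.
(c): F OR F → false.
(2) = T AND T AND F = false.
Overall = F OR F = false.
Exception (site inspected) — not satisfied.
Result: main false OR exception false → false.

No — unlawful.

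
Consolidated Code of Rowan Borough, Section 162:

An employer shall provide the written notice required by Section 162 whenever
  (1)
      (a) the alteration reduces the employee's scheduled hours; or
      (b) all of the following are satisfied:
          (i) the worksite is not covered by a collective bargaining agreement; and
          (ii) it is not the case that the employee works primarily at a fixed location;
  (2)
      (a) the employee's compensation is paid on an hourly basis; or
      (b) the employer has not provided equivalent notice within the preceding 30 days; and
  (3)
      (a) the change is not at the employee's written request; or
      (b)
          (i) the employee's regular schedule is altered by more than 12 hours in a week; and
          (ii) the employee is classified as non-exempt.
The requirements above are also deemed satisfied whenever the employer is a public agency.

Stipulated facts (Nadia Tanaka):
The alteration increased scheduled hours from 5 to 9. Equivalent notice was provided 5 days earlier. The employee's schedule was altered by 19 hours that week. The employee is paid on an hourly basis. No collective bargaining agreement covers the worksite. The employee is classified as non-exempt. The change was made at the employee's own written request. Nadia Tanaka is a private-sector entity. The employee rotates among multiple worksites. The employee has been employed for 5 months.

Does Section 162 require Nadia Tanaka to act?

Yes — required.

(a) hours reduced — not satisfied.
(i) no CBA — holds.
(ii) not (fixed location) — holds.
So (b) is satisfied (T AND T).
(1) = F OR T = true.
(a) hourly-paid — holds.
(b) no recent notice — not satisfied.
So (2) is satisfied (T OR F).
(a) not employee-requested — not satisfied.
(i) schedule shift > 12h — holds.
(ii) non-exempt — met.
So (b) is satisfied (T AND T).
(3): F OR T → true.
Overall: T AND T AND T → true.
Exception (public agency) — not satisfied.
Result: main true OR exception false → true.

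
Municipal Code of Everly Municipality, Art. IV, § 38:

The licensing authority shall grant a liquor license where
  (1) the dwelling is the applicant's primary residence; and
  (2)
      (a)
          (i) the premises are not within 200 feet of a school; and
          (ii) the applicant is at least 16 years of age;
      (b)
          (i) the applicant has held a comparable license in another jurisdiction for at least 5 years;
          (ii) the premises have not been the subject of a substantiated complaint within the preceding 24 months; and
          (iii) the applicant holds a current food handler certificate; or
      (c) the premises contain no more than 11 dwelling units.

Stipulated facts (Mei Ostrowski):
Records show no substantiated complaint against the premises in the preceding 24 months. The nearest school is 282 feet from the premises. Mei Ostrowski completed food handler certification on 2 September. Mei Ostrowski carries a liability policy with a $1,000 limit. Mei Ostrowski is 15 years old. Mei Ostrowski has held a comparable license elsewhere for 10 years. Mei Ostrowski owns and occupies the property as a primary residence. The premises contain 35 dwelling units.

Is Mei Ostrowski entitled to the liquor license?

Yes — granted.

(1) primary residence — met.
(i) ≥200 ft from school — satisfied.
(ii) age ≥ 16 — not satisfied.
(a): T AND F → false.
(i) prior license ≥ 5 yr — satisfied.
(ii) no complaint in 24 mo. — satisfied.
(iii) food handler cert. — satisfied.
(b) = T AND T AND T = true.
(c) ≤ 11 units — not satisfied.
(2) = F OR T OR F = true.
Overall = T AND T = true.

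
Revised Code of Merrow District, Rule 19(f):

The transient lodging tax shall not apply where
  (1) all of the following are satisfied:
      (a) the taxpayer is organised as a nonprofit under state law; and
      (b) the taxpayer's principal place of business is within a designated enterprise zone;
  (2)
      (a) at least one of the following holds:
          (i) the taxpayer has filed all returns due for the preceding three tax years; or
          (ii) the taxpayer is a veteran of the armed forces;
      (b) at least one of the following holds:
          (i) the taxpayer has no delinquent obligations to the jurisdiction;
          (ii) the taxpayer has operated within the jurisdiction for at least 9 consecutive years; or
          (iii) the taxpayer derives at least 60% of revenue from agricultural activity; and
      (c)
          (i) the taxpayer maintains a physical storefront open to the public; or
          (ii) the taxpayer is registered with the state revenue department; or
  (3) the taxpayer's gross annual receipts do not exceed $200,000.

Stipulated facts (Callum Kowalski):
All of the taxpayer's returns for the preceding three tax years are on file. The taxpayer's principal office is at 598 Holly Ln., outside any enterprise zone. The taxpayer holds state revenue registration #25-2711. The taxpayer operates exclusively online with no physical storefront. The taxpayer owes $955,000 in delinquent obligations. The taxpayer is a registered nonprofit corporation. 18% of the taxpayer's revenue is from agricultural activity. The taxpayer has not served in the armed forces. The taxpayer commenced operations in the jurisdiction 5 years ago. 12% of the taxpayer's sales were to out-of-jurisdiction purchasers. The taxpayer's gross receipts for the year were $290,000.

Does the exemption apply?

No — not exempt.

(a) nonprofit — satisfied.
(b) in enterprise zone — not satisfied.
(1) = T AND F = false.
(i) returns current — holds.
(ii) veteran — not satisfied.
(a) = T OR F = true.
(i) no delinquency — fails.
(ii) ≥ 9 yrs in jurisdiction — not met.
(iii) ≥60% agricultural — fails.
(b): F OR F OR F → false.
(i) has storefront — not satisfied.
(ii) state-registered — holds.
So (c) is satisfied (F OR T).
(2) = T AND F AND T = false.
(3) receipts ≤ $200,000 — fails.
Overall: F OR F OR F → false.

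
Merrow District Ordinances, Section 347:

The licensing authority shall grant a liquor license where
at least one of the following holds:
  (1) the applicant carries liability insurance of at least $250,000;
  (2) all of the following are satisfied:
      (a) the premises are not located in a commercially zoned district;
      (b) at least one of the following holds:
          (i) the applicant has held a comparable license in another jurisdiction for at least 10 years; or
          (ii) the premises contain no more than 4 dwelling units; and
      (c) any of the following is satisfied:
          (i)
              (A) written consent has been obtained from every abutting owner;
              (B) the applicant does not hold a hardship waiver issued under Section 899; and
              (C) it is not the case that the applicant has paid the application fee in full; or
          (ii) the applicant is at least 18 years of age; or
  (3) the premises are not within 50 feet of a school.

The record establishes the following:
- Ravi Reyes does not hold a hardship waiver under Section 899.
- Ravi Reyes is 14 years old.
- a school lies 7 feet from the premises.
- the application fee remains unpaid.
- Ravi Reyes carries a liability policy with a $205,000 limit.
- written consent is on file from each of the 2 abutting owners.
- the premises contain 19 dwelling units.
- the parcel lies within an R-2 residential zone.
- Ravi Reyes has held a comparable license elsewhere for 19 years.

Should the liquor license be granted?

(1) insurance ≥ $250,000 — not satisfied.
(a) not (commercially zoned) — satisfied.
(i) prior license ≥ 10 yr — holds.
(ii) ≤ 4 units — not met.
So (b) is satisfied (T OR F).
(A) all abutters consent — met.
(B) not (hardship waiver) — holds.
(C) not (fee paid) — holds.
So (i) is satisfied (T AND T AND T).
(ii) age ≥ 18 — fails.
(c): T OR F → true.
(2) = T AND T AND T = true.
(3) ≥50 ft from school — not met.
Overall: F OR T OR F → true.

Yes — granted.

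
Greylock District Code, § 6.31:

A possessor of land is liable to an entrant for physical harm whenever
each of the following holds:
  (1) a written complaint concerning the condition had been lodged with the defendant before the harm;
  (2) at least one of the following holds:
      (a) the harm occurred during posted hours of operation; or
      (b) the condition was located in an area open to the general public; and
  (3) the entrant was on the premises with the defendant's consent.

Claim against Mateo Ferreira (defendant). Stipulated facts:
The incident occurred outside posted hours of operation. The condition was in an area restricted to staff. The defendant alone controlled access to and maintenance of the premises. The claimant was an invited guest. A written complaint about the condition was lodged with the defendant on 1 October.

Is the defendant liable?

No — not liable.

(1) complaint lodged — met.
(a) during posted hours — not met.
(b) public area — not satisfied.
(2): F OR F → false.
(3) consent to enter — satisfied.
So Overall is not satisfied (T AND F AND T).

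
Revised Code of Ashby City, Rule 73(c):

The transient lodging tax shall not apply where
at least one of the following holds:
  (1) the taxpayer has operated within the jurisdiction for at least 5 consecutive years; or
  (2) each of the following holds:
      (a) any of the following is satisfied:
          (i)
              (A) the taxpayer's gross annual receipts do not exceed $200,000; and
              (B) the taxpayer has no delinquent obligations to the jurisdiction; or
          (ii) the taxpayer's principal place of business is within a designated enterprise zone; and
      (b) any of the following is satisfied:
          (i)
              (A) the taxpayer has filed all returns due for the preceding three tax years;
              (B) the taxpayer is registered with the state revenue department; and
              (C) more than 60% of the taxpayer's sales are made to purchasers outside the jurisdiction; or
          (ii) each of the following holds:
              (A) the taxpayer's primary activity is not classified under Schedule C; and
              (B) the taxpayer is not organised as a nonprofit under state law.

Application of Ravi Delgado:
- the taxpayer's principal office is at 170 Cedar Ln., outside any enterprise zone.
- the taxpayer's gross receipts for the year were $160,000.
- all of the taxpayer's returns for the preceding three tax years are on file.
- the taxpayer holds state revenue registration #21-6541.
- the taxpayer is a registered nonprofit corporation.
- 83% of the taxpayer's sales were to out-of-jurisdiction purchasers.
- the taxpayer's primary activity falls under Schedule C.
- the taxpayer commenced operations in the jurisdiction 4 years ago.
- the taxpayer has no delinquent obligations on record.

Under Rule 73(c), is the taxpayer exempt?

(1) ≥ 5 yrs in jurisdiction — not satisfied.
(A) receipts ≤ $200,000 — satisfied.
(B) no delinquency — holds.
(i) = T AND T = true.
(ii) in enterprise zone — not met.
So (a) is satisfied (T OR F).
(A) returns current — met.
(B) state-registered — holds.
(C) >60% out-of-jur. sales — holds.
So (i) is satisfied (T AND T AND T).
(A) not (Schedule C activity) — not satisfied.
(B) not (nonprofit) — not met.
(ii) = F AND F = false.
(b): T OR F → true.
So (2) is satisfied (T AND T).
Overall: F OR T → true.

Yes — exempt.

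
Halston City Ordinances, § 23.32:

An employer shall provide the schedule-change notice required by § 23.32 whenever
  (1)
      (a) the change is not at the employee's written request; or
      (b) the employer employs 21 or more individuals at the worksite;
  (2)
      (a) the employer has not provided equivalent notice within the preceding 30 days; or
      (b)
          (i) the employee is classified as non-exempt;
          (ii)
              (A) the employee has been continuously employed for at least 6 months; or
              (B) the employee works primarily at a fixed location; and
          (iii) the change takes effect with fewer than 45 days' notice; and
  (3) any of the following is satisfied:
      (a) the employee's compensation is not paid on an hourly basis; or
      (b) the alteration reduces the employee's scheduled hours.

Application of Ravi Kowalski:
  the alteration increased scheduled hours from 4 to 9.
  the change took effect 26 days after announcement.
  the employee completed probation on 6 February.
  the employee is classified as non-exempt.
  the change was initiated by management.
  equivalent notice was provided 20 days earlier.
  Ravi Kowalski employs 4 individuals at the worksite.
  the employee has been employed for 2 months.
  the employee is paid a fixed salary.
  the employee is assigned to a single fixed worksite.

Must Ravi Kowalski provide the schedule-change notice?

(a) not employee-requested — satisfied.
(b) ≥ 21 at site — not met.
(1) = T OR F = true.
(a) no recent notice — fails.
(i) non-exempt — holds.
(A) tenure ≥ 6 mo. — not satisfied.
(B) fixed location — satisfied.
(ii) = F OR T = true.
(iii) < 45 days' notice — holds.
(b) = T AND T AND T = true.
So (2) is satisfied (F OR T).
(a) not (hourly-paid) — met.
(b) hours reduced — not met.
(3): T OR F → true.
Overall: T AND T AND T → true.

Yes — required.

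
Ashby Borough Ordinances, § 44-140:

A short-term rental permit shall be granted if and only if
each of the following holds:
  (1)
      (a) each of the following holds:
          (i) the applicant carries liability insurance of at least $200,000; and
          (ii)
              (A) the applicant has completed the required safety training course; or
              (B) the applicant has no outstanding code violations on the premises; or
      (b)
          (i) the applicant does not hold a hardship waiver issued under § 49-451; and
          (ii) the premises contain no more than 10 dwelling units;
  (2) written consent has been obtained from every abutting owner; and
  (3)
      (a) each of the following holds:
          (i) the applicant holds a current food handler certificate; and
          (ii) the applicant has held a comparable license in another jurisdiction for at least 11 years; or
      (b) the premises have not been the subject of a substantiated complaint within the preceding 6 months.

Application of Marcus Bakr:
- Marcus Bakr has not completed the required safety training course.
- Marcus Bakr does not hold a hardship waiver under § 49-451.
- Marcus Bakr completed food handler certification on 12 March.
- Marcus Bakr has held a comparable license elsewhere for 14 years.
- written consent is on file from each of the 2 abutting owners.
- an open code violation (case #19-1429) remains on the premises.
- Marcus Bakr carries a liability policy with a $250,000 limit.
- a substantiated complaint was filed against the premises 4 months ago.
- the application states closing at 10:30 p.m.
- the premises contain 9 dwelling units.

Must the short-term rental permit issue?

(i) insurance ≥ $200,000 — holds.
(A) safety training — fails.
(B) no code violations — fails.
(ii): F OR F → false.
So (a) is not satisfied (T AND F).
(i) not (hardship waiver) — met.
(ii) ≤ 10 units — satisfied.
So (b) is satisfied (T AND T).
(1) = F OR T = true.
(2) all abutters consent — satisfied.
(i) food handler cert. — satisfied.
(ii) prior license ≥ 11 yr — holds.
(a) = T AND T = true.
(b) no complaint in 6 mo. — not met.
(3): T OR F → true.
Overall = T AND T AND T = true.

Yes — granted.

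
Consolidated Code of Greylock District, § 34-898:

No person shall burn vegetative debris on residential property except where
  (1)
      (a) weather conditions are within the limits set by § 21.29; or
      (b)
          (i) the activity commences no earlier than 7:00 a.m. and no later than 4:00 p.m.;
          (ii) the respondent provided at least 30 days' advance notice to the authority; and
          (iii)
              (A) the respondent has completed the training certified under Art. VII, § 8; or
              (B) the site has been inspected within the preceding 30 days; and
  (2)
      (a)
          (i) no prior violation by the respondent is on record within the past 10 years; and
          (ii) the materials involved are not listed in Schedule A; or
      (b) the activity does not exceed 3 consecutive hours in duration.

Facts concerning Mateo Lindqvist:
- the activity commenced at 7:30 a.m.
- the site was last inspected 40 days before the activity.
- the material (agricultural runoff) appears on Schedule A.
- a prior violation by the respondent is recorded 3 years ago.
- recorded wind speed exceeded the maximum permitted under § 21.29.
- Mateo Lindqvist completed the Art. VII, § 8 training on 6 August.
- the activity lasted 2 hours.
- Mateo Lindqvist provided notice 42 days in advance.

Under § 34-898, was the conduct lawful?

Yes — lawful.

(a) weather ok — not met.
(i) start within hours — holds.
(ii) ≥30 days' notice — met.
(A) training certified — met.
(B) site inspected — not satisfied.
(iii): T OR F → true.
(b): T AND T AND T → true.
So (1) is satisfied (F OR T).
(i) no prior violation — fails.
(ii) not (Schedule A material) — not met.
(a) = F AND F = false.
(b) ≤ 3 hrs duration — met.
So (2) is satisfied (F OR T).
Overall = T AND T = true.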